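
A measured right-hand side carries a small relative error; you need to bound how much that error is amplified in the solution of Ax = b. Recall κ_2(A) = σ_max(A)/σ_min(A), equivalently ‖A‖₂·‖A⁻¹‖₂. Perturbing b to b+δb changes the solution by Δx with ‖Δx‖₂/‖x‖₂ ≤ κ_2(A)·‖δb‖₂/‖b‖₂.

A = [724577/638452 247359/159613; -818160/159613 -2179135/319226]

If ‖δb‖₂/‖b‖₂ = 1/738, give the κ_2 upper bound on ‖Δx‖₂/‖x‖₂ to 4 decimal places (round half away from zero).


0.5275

AᵀA = [6683631409/242487184 2227836303/60621796; 2227836303/60621796 2970479029/60621796]; tr = 18565547525/242487184, det = 37515625/969948736
λ_max, λ_min = (18565547525/242487184 ± √344670457844771375625/58800034404249856)/2 = 1225/16, 30625/60621796
so κ_2 = √((1225/16) / (30625/60621796)) = 389.3000
bound on ‖Δx‖/‖x‖: κ·ε = 389.3000·1/738 = 0.5275


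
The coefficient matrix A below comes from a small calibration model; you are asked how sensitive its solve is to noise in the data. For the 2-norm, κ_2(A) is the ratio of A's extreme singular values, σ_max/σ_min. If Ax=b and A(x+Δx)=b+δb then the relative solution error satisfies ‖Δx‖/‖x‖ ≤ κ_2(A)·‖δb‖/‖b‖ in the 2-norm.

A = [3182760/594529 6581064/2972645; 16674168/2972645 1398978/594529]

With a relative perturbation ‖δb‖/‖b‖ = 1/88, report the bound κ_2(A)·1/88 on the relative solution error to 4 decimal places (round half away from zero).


4.4801

M = AᵀA = [48593881728/808251925 4049459568/161650385; 4049459568/161650385 8436741012/808251925]. tr(M)=877394196/12434645, det(M)=49787136/1554330625
eigenvalues of AᵀA: λ = (tr ± √(tr²−4·det))/2 = 1764/25, 28224/62173225
so κ_2 = √((1764/25) / (28224/62173225)) = 394.2500
bound on ‖Δx‖/‖x‖: κ·ε = 394.2500·1/88 = 4.4801


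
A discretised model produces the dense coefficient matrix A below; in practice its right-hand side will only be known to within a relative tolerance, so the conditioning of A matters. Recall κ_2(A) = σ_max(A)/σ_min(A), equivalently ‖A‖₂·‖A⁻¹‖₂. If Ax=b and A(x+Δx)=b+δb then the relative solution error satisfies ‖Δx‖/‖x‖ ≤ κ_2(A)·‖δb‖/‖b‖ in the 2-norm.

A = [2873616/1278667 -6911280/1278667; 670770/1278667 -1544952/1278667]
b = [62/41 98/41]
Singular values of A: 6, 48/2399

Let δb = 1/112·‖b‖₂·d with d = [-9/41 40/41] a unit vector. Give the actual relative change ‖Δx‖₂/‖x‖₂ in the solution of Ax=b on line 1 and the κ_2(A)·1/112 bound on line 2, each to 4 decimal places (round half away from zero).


0.0126
2.6775

largest singular value 6, smallest 48/2399
condition number: 6 ÷ (48/2399) = 299.8750
bound on ‖Δx‖/‖x‖: κ·ε = 299.8750·1/112 = 2.6775
solve Ax = b  →  x = [92.3974 38.1378]
‖b‖₂ = 2.8284 and ‖x‖₂ = 99.9589
δb = ε·‖b‖·d = [-0.0055 0.0246]; solving A·Δx = δb gives ‖Δx‖ = 1.2622
realised ‖Δx‖/‖x‖ = 0.0126
so the bound overstates the realised error by a factor of ≈ 212.0448 (computed from the unrounded values)


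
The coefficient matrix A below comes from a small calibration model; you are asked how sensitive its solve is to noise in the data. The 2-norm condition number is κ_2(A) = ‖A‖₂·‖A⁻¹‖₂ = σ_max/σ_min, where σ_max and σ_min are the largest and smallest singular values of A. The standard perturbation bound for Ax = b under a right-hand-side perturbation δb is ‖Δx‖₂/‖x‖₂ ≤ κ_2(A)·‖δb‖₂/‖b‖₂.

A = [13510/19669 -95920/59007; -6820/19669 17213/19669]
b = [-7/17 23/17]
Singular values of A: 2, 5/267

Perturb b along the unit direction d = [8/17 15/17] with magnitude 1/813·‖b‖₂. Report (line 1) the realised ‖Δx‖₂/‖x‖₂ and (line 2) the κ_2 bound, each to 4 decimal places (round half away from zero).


0.0017
0.1314

largest singular value 2, smallest 5/267
κ_2(A) = 2 / (5/267) = 106.8000
bound on ‖Δx‖/‖x‖: κ·ε = 106.8000·1/813 = 0.1314
solve Ax = b  →  x = [49.1000 21.0000]
‖b‖ = 1.4142, ‖x‖ = 53.4023
δb = ε·‖b‖·d = [0.0008 0.0015]; solving A·Δx = δb gives ‖Δx‖ = 0.0929
dividing the unrounded norms, ‖Δx‖/‖x‖ = 0.0017
tightness: 0.0017 against a bound of 0.1314 (unrounded ratio ≈ 0.0132)


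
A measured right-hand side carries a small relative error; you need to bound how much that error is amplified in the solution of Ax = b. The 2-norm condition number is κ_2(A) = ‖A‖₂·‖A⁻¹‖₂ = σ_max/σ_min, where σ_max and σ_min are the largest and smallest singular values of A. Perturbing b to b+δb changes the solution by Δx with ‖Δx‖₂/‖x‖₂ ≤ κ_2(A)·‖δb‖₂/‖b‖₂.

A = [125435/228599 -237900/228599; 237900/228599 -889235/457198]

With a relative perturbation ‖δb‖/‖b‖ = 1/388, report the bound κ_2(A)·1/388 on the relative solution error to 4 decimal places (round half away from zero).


AᵀA = [250278025/180821809 -469257750/180821809; -469257750/180821809 3519462025/723287236]; tr = 15642125/2502724, det = 625/2502724
char-poly roots: 25/4 and 25/625681
κ_2(A) = √(λ_max/λ_min) = √((25/4) / (25/625681)) = 395.5000
worst-case relative error ≤ 395.5000 × 1/388 = 1.0193

1.0193


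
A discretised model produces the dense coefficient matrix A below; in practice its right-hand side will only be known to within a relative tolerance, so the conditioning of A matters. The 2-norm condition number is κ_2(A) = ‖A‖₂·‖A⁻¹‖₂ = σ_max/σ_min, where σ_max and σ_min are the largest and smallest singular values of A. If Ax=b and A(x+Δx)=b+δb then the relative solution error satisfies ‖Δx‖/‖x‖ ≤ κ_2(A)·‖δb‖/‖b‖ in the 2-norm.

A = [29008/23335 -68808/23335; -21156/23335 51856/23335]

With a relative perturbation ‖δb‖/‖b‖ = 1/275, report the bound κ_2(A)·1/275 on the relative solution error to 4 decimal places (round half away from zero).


0.6527

form AᵀA = [51561616/21780889 -123721920/21780889; -123721920/21780889 296943424/21780889] with trace 2062160/128881 and determinant 1024/128881
solving λ² − 2062160/128881·λ + 1024/128881 = 0 gives λ = 16, 64/128881
κ_2(A) = √(λ_max/λ_min) = √(16 / (64/128881)) = 179.5000
worst-case relative error ≤ 179.5000 × 1/275 = 0.6527


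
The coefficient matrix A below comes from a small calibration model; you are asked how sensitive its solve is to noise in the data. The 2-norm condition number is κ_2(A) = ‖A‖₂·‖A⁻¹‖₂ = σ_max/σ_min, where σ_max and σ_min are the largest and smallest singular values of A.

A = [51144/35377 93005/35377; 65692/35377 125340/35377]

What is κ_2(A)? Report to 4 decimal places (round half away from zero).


104.0500

AᵀA = [6931147600/1251532129 12990483000/1251532129; 12990483000/1251532129 24360045625/1251532129]; tr = 108274025/4330561, det = 250000/4330561
eigenvalues of AᵀA: λ = (tr ± √(tr²−4·det))/2 = 25, 10000/4330561
κ = σ_max/σ_min = 5/(100/2081) = 104.0500


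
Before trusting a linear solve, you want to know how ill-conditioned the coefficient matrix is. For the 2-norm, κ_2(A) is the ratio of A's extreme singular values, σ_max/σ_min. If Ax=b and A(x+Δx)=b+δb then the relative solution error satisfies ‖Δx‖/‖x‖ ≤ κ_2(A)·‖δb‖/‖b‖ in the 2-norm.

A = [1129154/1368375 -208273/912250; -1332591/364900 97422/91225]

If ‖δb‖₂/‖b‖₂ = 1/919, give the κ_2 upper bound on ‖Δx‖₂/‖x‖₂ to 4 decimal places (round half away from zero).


0.3486

form AᵀA = [249824238001/17822250000 -3036026357/742593750; -3036026357/742593750 590411809/495062500] with trace 433726501/28515600 and determinant 28561/12673600
eigenvalues of AᵀA: λ = (tr ± √(tr²−4·det))/2 = 1521/100, 169/1140624
κ = σ_max/σ_min = (39/10)/(13/1068) = 320.4000
κ_2(A)·‖δb‖/‖b‖ = 0.3486


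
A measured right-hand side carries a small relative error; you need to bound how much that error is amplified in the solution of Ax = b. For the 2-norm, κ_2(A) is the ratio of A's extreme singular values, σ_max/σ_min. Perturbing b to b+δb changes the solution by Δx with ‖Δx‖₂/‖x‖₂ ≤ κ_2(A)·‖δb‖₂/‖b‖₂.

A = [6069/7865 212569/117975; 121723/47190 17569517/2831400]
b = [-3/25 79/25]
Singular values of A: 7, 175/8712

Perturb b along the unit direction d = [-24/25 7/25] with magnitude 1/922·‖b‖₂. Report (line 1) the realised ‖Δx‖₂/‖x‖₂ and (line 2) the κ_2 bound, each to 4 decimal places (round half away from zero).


0.0034
0.3780

σ_max = 7, σ_min = 175/8712
condition number: 7 ÷ (175/8712) = 348.4800
worst-case relative error ≤ 348.4800 × 1/922 = 0.3780
solve Ax = b  →  x = [-45.7886 19.5429]
2-norm of b is 3.1623; of x, 49.7847
δb = ε·‖b‖·d = [-0.0033 0.0010]; solving A·Δx = δb gives ‖Δx‖ = 0.1707
dividing the unrounded norms, ‖Δx‖/‖x‖ = 0.0034
so the bound overstates the realised error by a factor of ≈ 110.2031 (computed from the unrounded values)


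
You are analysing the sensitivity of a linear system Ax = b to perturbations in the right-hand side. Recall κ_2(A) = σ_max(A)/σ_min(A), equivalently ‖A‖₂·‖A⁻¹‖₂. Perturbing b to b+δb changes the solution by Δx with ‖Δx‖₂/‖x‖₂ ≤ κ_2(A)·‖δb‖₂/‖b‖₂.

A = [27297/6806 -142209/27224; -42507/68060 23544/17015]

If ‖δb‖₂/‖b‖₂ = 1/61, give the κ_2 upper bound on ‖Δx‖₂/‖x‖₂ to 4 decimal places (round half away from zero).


M = AᵀA = [45401229/2755600 -60113097/2755600; -60113097/2755600 321868809/11022400]. tr(M)=20138949/440896, det(M)=36905625/7054336
eigenvalues of AᵀA: λ = (tr ± √(tr²−4·det))/2 = 729/16, 50625/440896
κ_2(A) = √(λ_max/λ_min) = √((729/16) / (50625/440896)) = 19.9200
κ_2(A)·‖δb‖/‖b‖ = 0.3266

0.3266


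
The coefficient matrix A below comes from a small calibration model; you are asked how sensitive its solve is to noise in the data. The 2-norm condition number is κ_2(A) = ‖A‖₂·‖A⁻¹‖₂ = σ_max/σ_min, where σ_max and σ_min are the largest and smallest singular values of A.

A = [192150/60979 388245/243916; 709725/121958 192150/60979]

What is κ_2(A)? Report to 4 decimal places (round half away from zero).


AᵀA = [2253965625/51466276 600949125/25733138; 600949125/25733138 2565675225/205865104]; tr = 40074525/712336, det = 1265625/2849344
λ_max, λ_min = (40074525/712336 ± √1605066003725625/507422576896)/2 = 225/4, 5625/712336
σ_max=√(225/4)=(15/2), σ_min=√(5625/712336)=(75/844) → κ = 84.4000

84.4000


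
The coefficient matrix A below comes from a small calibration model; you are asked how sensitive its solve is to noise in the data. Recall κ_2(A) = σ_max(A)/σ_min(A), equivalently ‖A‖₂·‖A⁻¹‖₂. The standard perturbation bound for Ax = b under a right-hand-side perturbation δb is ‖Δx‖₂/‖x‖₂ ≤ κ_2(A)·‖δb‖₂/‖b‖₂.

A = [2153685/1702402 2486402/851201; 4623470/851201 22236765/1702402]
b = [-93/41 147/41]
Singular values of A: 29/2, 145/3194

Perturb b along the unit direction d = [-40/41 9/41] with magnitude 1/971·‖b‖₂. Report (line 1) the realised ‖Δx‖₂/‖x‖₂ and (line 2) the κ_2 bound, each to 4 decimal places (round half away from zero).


from the listed singular values, σ₁ = 29/2, σ_n = 145/3194
κ = σ_max/σ_min = (29/2)/(145/3194) = 319.4000
worst-case relative error ≤ 319.4000 × 1/971 = 0.3289
solve Ax = b  →  x = [-60.9199 25.6074]
‖b‖ = 4.2426, ‖x‖ = 66.0831
δb = ε·‖b‖·d = [-0.0043 0.0010]; solving A·Δx = δb gives ‖Δx‖ = 0.0962
realised ‖Δx‖/‖x‖ = 0.0015
tightness: 0.0015 against a bound of 0.3289 (unrounded ratio ≈ 0.0044)

0.0015
0.3289


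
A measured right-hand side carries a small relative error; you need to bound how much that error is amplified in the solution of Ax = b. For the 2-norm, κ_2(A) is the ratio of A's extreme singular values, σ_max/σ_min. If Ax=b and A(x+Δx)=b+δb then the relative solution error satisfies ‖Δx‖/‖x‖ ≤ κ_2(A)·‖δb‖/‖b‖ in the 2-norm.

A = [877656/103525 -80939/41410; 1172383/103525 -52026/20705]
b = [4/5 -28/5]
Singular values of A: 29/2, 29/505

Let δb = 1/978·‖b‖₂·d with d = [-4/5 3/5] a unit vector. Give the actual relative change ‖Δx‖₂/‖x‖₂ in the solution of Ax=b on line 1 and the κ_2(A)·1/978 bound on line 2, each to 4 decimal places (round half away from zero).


0.0014
0.2582

largest singular value 29/2, smallest 29/505
condition number: (29/2) ÷ (29/505) = 252.5000
perturbation bound = 252.5000·1/978 = 0.2582
solve Ax = b  →  x = [-15.5593 -67.8957]
‖b‖₂ = 5.6569 and ‖x‖₂ = 69.6557
re-solving with b+δb shifts x by Δx of norm 0.1007
realised ‖Δx‖/‖x‖ = 0.0014
realised/bound (from unrounded values) ≈ 0.0056


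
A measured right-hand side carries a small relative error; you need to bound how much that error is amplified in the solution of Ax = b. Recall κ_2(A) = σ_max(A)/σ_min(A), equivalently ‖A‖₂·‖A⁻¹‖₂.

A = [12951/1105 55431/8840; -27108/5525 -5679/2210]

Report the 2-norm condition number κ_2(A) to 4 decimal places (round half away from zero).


AᵀA = [29160081/180625 24882957/289000; 24882957/289000 21234393/462400]; tr = 8294481/40000, det = 6561/15625
solving λ² − 8294481/40000·λ + 6561/15625 = 0 gives λ = 5184/25, 81/40000
κ_2(A) = √(λ_max/λ_min) = √((5184/25) / (81/40000)) = 320.0000

320.0000


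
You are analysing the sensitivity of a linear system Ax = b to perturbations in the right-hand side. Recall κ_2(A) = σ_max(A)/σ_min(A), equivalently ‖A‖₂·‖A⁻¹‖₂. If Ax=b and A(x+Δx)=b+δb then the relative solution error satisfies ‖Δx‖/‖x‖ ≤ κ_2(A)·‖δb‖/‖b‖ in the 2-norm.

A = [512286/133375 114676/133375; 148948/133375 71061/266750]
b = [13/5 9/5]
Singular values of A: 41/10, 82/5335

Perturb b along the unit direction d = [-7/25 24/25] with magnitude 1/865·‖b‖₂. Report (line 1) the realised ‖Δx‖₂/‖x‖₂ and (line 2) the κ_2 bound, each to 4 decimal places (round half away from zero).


σ_max = 41/10, σ_min = 82/5335
κ = σ_max/σ_min = (41/10)/(82/5335) = 266.7500
perturbation bound = 266.7500·1/865 = 0.3084
solve Ax = b  →  x = [-13.5678 63.6347]
2-norm of b is 3.1623; of x, 65.0651
re-solving with b+δb shifts x by Δx of norm 0.2379
dividing the unrounded norms, ‖Δx‖/‖x‖ = 0.0037
realised/bound (from unrounded values) ≈ 0.0119

0.0037
0.3084


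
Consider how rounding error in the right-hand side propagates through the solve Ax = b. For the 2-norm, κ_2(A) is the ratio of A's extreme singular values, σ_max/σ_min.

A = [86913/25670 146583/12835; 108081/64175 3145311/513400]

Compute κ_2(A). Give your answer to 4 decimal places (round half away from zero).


120.8000

form AᵀA = [815130621/57002500 5584585419/114005000; 5584585419/114005000 153188590689/912040000] with trace 265969089/1459264 and determinant 13286025/5837056
λ_max, λ_min = (265969089/1459264 ± √70720168485504321/2129451421696)/2 = 729/4, 18225/1459264
so κ_2 = √((729/4) / (18225/1459264)) = 120.8000


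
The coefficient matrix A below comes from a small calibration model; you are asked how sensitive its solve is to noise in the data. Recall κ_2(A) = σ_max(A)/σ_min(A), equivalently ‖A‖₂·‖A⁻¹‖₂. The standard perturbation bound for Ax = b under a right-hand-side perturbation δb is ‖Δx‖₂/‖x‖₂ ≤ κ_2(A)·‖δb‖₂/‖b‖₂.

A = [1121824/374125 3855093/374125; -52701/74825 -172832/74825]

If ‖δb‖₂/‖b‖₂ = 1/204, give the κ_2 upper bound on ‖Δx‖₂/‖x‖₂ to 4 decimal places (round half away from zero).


AᵀA = [789960721/83265625 2708177472/83265625; 2708177472/83265625 9285255529/83265625]; tr = 16120346/133225, det = 14641/133225
λ_max, λ_min = (16120346/133225 ± √259857752970816/17748900625)/2 = 121, 121/133225
σ_max=√121=11, σ_min=√(121/133225)=(11/365) → κ = 365.0000
bound on ‖Δx‖/‖x‖: κ·ε = 365.0000·1/204 = 1.7892

1.7892


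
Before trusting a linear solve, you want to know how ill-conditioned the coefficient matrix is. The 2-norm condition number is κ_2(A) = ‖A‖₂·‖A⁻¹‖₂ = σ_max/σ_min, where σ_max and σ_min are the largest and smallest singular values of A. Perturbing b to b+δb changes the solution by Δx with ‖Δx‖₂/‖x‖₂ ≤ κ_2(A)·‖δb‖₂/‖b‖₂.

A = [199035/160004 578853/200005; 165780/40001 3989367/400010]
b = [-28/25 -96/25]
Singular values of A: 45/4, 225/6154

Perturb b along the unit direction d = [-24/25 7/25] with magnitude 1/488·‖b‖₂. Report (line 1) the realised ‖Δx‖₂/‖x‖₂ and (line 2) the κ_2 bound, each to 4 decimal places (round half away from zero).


0.6305
0.6305

largest singular value 45/4, smallest 225/6154
κ = σ_max/σ_min = (45/4)/(225/6154) = 307.7000
κ_2(A)·‖δb‖/‖b‖ = 0.6305
solve Ax = b  →  x = [-0.1368 -0.3282]
2-norm of b is 4.0000; of x, 0.3556
δb = ε·‖b‖·d = [-0.0079 0.0023]; solving A·Δx = δb gives ‖Δx‖ = 0.2242
realised ‖Δx‖/‖x‖ = 0.6305
realised/bound = 1 exactly: the bound is attained for this b and d


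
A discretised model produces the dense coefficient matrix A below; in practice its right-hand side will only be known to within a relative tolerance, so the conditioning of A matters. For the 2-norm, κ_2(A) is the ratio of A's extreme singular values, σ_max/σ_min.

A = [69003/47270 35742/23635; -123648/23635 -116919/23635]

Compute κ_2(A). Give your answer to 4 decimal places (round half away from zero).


81.5000

M = AᵀA = [2636669025/89378116 627598125/22344529; 627598125/22344529 597901725/22344529]. tr(M)=5978925/106276, det(M)=50625/106276
solving λ² − 5978925/106276·λ + 50625/106276 = 0 gives λ = 225/4, 225/26569
κ_2(A) = √(λ_max/λ_min) = √((225/4) / (225/26569)) = 81.5000


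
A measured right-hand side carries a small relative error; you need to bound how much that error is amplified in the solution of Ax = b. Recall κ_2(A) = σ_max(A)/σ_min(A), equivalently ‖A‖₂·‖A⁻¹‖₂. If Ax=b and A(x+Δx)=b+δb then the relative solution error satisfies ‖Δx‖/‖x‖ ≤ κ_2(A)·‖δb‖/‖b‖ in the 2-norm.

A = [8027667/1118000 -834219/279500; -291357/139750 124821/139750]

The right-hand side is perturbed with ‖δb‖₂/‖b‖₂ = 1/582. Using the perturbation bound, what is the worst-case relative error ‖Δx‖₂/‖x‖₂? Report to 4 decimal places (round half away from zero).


AᵀA = [111802123449/1999878400 -465837561/19998784; -465837561/19998784 1213187949/124992400]; tr = 776409057/11833600, det = 43046721/1183360000
solving λ² − 776409057/11833600·λ + 43046721/1183360000 = 0 gives λ = 6561/100, 6561/11833600
κ_2(A) = √(λ_max/λ_min) = √((6561/100) / (6561/11833600)) = 344.0000
perturbation bound = 344.0000·1/582 = 0.5911

0.5911


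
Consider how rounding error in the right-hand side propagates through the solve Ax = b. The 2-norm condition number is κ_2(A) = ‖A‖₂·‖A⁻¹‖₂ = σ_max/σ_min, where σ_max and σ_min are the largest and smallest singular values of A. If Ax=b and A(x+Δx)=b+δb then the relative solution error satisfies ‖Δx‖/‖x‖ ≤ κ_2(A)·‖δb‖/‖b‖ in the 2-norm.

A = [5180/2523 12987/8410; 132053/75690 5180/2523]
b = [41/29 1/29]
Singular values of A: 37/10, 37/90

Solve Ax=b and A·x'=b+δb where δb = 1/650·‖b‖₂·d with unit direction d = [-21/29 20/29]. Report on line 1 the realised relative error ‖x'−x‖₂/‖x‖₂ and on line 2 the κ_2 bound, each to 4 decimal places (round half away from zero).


largest singular value 37/10, smallest 37/90
condition number: (37/10) ÷ (37/90) = 9.0000
worst-case relative error ≤ 9.0000 × 1/650 = 0.0138
solve Ax = b  →  x = [1.8733 -1.5750]
2-norm of b is 1.4142; of x, 2.4474
Δx = A⁻¹·δb where δb = 1/650·1.4142·d; ‖Δx‖ = 0.0053
realised ‖Δx‖/‖x‖ = 0.0022
realised/bound (from unrounded values) ≈ 0.1562

0.0022
0.0138


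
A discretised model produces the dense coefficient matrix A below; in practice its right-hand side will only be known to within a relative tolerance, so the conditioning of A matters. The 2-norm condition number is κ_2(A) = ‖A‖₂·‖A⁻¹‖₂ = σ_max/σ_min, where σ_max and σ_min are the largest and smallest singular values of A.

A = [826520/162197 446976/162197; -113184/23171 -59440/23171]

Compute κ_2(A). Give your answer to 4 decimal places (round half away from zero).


AᵀA = [1558686784/31281649 831260160/31281649; 831260160/31281649 443412736/31281649]; tr = 6927680/108241, det = 16384/108241
solving λ² − 6927680/108241·λ + 16384/108241 = 0 gives λ = 64, 256/108241
σ_max=√64=8, σ_min=√(256/108241)=(16/329) → κ = 164.5000

164.5000


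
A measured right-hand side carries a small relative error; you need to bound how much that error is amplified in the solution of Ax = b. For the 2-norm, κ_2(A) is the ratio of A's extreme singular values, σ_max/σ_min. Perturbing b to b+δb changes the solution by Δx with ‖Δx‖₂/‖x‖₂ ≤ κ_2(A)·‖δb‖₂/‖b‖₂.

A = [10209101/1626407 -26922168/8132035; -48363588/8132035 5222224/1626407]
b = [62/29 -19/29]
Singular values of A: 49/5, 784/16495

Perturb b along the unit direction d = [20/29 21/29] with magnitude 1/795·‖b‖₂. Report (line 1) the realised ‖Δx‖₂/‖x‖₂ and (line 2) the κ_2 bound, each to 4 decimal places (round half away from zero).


0.0028
0.2594

σ_max = 49/5, σ_min = 784/16495
κ_2(A) = (49/5) / (784/16495) = 206.1875
bound on ‖Δx‖/‖x‖: κ·ε = 206.1875·1/795 = 0.2594
solve Ax = b  →  x = [10.0810 18.4683]
‖b‖₂ = 2.2361 and ‖x‖₂ = 21.0405
re-solving with b+δb shifts x by Δx of norm 0.0592
realised ‖Δx‖/‖x‖ = 0.0028
realised/bound (from unrounded values) ≈ 0.0108


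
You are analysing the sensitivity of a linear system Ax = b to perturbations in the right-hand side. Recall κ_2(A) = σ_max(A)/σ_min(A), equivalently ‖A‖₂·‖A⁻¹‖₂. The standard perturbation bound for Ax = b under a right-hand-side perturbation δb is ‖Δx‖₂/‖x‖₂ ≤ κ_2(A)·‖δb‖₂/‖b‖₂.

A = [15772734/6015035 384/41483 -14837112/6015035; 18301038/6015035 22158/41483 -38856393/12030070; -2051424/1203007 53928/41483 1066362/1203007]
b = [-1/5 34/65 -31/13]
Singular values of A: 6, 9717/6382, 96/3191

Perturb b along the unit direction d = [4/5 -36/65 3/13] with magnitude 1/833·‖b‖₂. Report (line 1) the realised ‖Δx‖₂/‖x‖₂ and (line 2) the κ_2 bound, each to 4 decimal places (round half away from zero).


0.0029
0.2394

largest singular value 6, smallest 96/3191
condition number: 6 ÷ (96/3191) = 199.4375
bound on ‖Δx‖/‖x‖: κ·ε = 199.4375·1/833 = 0.2394
solve Ax = b  →  x = [-20.6914 -13.9970 -21.9676]
2-norm of b is 2.4495; of x, 33.2659
with δb = [0.0024 -0.0016 0.0007], A·Δx = δb → ‖Δx‖ = 0.0977
dividing the unrounded norms, ‖Δx‖/‖x‖ = 0.0029
realised/bound (from unrounded values) ≈ 0.0123


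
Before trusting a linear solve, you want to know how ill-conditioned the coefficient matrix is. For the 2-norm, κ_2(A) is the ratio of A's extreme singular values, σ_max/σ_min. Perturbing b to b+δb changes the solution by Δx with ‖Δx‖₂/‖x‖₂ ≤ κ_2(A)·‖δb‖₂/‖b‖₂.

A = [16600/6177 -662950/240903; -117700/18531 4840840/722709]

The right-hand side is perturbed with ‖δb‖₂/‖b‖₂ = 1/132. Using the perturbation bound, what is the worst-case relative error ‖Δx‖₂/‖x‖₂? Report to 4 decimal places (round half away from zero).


1.4523

M = AᵀA = [16333330000/343397961 -51447046000/1030193883; -51447046000/1030193883 162066604900/3090581649]. tr(M)=367498900/3674889, det(M)=1000000/3674889
char-poly roots: 100 and 10000/3674889
σ_max=√100=10, σ_min=√(10000/3674889)=(100/1917) → κ = 191.7000
perturbation bound = 191.7000·1/132 = 1.4523


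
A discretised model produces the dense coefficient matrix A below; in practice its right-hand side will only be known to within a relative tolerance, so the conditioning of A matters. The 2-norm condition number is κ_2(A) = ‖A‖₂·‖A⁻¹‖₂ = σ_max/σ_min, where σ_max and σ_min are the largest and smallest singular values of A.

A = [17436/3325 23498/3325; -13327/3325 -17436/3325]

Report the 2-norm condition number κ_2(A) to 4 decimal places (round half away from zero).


146.3000

form AᵀA = [19264921/442225 25683228/442225; 25683228/442225 34246804/442225] with trace 2140469/17689 and determinant 12100/17689
λ_max, λ_min = (2140469/17689 ± √4580751392361/312900721)/2 = 121, 100/17689
κ = σ_max/σ_min = 11/(10/133) = 146.3000


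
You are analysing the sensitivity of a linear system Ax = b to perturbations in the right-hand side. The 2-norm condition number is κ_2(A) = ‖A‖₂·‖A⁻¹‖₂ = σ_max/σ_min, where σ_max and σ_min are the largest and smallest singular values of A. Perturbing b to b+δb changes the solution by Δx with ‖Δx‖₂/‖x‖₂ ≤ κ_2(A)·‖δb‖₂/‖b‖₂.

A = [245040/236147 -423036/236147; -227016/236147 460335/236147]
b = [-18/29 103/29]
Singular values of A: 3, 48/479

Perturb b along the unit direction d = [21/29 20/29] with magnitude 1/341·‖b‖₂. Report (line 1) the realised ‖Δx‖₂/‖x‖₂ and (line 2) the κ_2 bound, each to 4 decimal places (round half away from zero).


0.0053
0.0878

largest singular value 3, smallest 48/479
κ = σ_max/σ_min = 3/(48/479) = 29.9375
bound on ‖Δx‖/‖x‖: κ·ε = 29.9375·1/341 = 0.0878
solve Ax = b  →  x = [17.1397 10.2745]
2-norm of b is 3.6056; of x, 19.9834
Δx = A⁻¹·δb where δb = 1/341·3.6056·d; ‖Δx‖ = 0.1055
dividing the unrounded norms, ‖Δx‖/‖x‖ = 0.0053
tightness: 0.0053 against a bound of 0.0878 (unrounded ratio ≈ 0.0601)


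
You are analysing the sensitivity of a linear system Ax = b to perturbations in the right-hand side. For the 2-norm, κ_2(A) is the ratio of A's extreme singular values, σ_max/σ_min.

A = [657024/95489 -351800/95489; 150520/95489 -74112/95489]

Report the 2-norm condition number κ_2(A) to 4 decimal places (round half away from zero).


AᵀA = [15898688/319073 -8478720/319073; -8478720/319073 4523072/319073]; tr = 1201280/18769, det = 4096/18769
λ_max, λ_min = (1201280/18769 ± √1442766127104/352275361)/2 = 64, 64/18769
so κ_2 = √(64 / (64/18769)) = 137.0000

137.0000


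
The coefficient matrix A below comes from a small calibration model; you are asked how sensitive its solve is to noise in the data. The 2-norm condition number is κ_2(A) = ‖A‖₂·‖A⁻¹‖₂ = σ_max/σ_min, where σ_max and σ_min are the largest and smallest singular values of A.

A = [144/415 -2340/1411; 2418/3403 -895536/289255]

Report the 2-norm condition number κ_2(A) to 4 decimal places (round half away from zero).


124.5000

AᵀA = [181025316/289510225 -160696224/57902045; -160696224/57902045 3571269264/289510225]; tr = 446436/34445, det = 46656/4305625
solving λ² − 446436/34445·λ + 46656/4305625 = 0 gives λ = 324/25, 144/172225
κ_2(A) = √(λ_max/λ_min) = √((324/25) / (144/172225)) = 124.5000


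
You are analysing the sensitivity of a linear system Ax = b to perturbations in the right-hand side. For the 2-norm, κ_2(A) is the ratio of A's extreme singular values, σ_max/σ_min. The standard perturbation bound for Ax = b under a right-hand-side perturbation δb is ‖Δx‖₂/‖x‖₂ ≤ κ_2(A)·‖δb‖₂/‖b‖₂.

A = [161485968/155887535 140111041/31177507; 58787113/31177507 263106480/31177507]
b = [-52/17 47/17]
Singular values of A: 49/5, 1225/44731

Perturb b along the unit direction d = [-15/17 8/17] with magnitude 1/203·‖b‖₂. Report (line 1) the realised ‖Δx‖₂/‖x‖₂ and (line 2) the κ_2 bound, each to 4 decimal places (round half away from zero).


0.0051
1.7628

largest singular value 49/5, smallest 1225/44731
condition number: (49/5) ÷ (1225/44731) = 357.8480
bound on ‖Δx‖/‖x‖: κ·ε = 357.8480·1/203 = 1.7628
solve Ax = b  →  x = [-142.4756 32.1616]
‖b‖ = 4.1231, ‖x‖ = 146.0604
Δx = A⁻¹·δb where δb = 1/203·4.1231·d; ‖Δx‖ = 0.7417
relative error = 0.0051
so the bound overstates the realised error by a factor of ≈ 347.1636 (computed from the unrounded values)


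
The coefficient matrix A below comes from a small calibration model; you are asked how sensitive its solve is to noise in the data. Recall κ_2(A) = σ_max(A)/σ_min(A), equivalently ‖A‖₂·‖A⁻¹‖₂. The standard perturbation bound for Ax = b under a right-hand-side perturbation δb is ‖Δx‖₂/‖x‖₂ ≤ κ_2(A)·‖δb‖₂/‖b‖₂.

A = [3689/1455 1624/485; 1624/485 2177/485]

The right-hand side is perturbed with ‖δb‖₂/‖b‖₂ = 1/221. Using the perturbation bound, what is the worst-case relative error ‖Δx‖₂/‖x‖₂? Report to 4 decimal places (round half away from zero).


form AᵀA = [7469021/423405 3319456/141135; 3319456/141135 1475341/47045] with trace 4149418/84681 and determinant 2401/84681
λ_max, λ_min = (4149418/84681 ± √17216856462400/7170871761)/2 = 49, 49/84681
κ_2(A) = √(λ_max/λ_min) = √(49 / (49/84681)) = 291.0000
perturbation bound = 291.0000·1/221 = 1.3167

1.3167


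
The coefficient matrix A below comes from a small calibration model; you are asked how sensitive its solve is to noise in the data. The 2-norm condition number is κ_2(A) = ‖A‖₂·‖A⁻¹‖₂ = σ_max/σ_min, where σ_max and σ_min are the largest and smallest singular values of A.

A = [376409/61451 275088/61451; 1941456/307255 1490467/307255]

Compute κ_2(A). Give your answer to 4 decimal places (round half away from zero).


84.7600

AᵀA = [8693632321/112254025 6518806272/112254025; 6518806272/112254025 4890995329/112254025]; tr = 543385106/4490161, det = 9150625/4490161
char-poly roots: 121 and 75625/4490161
κ_2(A) = √(λ_max/λ_min) = √(121 / (75625/4490161)) = 84.7600


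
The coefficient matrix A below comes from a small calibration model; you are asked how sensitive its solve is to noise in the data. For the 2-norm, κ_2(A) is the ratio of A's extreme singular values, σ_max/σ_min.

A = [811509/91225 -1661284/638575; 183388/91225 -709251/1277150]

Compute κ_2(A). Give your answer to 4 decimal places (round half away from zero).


311.5000

M = AᵀA = [658825/7921 -1345086/55447; -1345086/55447 10986313/1552516]. tr(M)=140116013/1552516, det(M)=130321/1552516
eigenvalues of AᵀA: λ = (tr ± √(tr²−4·det))/2 = 361/4, 361/388129
κ = σ_max/σ_min = (19/2)/(19/623) = 311.5000


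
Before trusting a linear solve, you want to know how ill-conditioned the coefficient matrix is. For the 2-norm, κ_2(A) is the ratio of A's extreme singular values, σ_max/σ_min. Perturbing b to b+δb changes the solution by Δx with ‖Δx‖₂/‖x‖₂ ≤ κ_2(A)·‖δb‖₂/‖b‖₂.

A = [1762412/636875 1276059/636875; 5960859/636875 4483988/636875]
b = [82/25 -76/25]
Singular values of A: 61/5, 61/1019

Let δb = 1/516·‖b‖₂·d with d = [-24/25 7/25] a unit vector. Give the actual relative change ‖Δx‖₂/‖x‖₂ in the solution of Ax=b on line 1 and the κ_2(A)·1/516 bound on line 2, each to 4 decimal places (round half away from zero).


0.0022
0.3950

largest singular value 61/5, smallest 61/1019
κ_2(A) = (61/5) / (61/1019) = 203.8000
κ_2(A)·‖δb‖/‖b‖ = 0.3950
solve Ax = b  →  x = [39.9607 -53.5541]
‖b‖ = 4.4721, ‖x‖ = 66.8199
δb = ε·‖b‖·d = [-0.0083 0.0024]; solving A·Δx = δb gives ‖Δx‖ = 0.1448
dividing the unrounded norms, ‖Δx‖/‖x‖ = 0.0022
so the bound overstates the realised error by a factor of ≈ 182.2848 (computed from the unrounded values)


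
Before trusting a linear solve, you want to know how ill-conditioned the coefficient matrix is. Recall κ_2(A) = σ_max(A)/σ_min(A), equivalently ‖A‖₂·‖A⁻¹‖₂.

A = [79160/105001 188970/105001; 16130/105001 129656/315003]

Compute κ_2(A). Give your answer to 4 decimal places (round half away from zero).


form AᵀA = [3882500/6558721 27940480/19676163; 27940480/19676163 201188356/59028489] with trace 1397224/349281 and determinant 400/349281
solving λ² − 1397224/349281·λ + 400/349281 = 0 gives λ = 4, 100/349281
so κ_2 = √(4 / (100/349281)) = 118.2000

118.2000


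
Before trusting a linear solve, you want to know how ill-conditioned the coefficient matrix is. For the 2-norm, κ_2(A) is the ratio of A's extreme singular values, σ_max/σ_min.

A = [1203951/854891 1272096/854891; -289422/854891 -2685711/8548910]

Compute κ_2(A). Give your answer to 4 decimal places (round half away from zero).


71.9000

M = AᵀA = [912113685/434764201 4786649721/2173821005; 4786649721/2173821005 100556732241/43476420100]. tr(M)=228023901/51696100, det(M)=194481/51696100
solving λ² − 228023901/51696100·λ + 194481/51696100 = 0 gives λ = 441/100, 441/516961
σ_max=√(441/100)=(21/10), σ_min=√(441/516961)=(21/719) → κ = 71.9000


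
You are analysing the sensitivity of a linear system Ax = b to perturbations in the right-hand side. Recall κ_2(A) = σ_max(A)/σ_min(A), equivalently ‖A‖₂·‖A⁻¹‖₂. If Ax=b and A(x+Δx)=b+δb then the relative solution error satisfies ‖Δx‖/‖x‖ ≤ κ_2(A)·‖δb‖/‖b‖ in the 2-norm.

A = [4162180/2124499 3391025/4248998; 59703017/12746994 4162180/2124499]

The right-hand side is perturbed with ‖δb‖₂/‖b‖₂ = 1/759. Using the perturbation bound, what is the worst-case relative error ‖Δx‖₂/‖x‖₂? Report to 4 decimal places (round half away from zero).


AᵀA = [24781686175081/961454769444 860464120120/80121230787; 860464120120/80121230787 478071124025/106828307716]; tr = 86048302637/2844540738, det = 228765625/22756325904
char-poly roots: 121/4 and 1890625/5689081476
κ_2(A) = √(λ_max/λ_min) = √((121/4) / (1890625/5689081476)) = 301.7040
bound on ‖Δx‖/‖x‖: κ·ε = 301.7040·1/759 = 0.3975

0.3975


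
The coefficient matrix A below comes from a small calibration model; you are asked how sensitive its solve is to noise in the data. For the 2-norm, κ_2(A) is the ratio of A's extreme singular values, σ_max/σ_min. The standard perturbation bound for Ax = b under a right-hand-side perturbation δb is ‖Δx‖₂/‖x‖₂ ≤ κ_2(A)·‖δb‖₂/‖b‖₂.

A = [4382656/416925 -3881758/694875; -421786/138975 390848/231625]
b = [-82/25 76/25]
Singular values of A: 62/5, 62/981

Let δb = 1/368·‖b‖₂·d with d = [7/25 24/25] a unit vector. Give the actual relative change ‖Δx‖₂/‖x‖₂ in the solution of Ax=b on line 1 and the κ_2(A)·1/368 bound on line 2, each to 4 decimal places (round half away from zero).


0.0061
0.5332

from the listed singular values, σ₁ = 62/5, σ_n = 62/981
κ_2(A) = (62/5) / (62/981) = 196.2000
worst-case relative error ≤ 196.2000 × 1/368 = 0.5332
solve Ax = b  →  x = [14.6072 28.0740]
‖b‖ = 4.4721, ‖x‖ = 31.6468
with δb = [0.0034 0.0117], A·Δx = δb → ‖Δx‖ = 0.1923
relative error = 0.0061
realised/bound (from unrounded values) ≈ 0.0114


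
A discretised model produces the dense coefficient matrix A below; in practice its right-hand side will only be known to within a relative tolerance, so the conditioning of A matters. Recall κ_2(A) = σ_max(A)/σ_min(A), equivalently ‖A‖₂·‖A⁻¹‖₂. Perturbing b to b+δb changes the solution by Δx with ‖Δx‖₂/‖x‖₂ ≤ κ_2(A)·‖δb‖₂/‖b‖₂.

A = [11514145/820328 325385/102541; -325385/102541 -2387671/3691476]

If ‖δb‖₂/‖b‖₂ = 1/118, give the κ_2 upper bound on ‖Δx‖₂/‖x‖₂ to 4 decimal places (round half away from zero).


M = AᵀA = [82898013425/400320064 20983102495/450360072; 20983102495/450360072 85018137361/8106481296]. tr(M)=4196794549/19289664, det(M)=302934025/308634624
λ_max, λ_min = (4196794549/19289664 ± √17611623612627009001/372091137232896)/2 = 3481/16, 87025/19289664
σ_max=√(3481/16)=(59/4), σ_min=√(87025/19289664)=(295/4392) → κ = 219.6000
worst-case relative error ≤ 219.6000 × 1/118 = 1.8610

1.8610


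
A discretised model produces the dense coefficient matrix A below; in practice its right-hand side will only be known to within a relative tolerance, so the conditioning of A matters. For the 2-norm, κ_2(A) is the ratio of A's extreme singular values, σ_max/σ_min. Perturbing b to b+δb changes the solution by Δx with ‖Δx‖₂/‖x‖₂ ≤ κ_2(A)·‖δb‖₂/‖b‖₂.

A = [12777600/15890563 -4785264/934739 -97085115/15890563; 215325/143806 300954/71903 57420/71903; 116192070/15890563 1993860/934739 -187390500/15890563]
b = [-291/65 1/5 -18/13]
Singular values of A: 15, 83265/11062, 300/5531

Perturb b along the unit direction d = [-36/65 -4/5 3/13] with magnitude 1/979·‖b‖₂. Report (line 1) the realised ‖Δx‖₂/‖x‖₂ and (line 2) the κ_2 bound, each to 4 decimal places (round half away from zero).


0.0024
0.2825

σ_max = 15, σ_min = 300/5531
κ_2(A) = 15 / (300/5531) = 276.5500
perturbation bound = 276.5500·1/979 = 0.2825
solve Ax = b  →  x = [30.0737 -13.8142 16.2660]
‖b‖ = 4.6904, ‖x‖ = 36.8760
with δb = [-0.0027 -0.0038 0.0011], A·Δx = δb → ‖Δx‖ = 0.0883
realised ‖Δx‖/‖x‖ = 0.0024
realised/bound (from unrounded values) ≈ 0.0085


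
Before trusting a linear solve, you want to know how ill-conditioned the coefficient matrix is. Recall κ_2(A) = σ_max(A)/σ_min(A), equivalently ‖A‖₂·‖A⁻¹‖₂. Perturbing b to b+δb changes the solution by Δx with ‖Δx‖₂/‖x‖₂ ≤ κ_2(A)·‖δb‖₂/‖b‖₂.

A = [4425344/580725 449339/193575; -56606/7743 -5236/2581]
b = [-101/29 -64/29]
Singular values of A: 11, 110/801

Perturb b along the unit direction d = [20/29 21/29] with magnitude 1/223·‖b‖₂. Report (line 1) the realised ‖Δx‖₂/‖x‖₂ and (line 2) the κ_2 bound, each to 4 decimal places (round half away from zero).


0.0046
0.3592

largest singular value 11, smallest 110/801
κ = σ_max/σ_min = 11/(110/801) = 80.1000
perturbation bound = 80.1000·1/223 = 0.3592
solve Ax = b  →  x = [8.0684 -27.9876]
2-norm of b is 4.1231; of x, 29.1274
Δx = A⁻¹·δb where δb = 1/223·4.1231·d; ‖Δx‖ = 0.1346
dividing the unrounded norms, ‖Δx‖/‖x‖ = 0.0046
realised/bound (from unrounded values) ≈ 0.0129


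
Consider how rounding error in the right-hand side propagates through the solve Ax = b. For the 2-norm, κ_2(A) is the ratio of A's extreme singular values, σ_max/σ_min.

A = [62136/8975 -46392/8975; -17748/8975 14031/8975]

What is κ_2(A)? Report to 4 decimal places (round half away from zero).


M = AᵀA = [33406992/644405 -25053084/644405; -25053084/644405 18792693/644405]. tr(M)=10439937/128881, det(M)=46656/128881
char-poly roots: 81 and 576/128881
σ_max=√81=9, σ_min=√(576/128881)=(24/359) → κ = 134.6250

134.6250


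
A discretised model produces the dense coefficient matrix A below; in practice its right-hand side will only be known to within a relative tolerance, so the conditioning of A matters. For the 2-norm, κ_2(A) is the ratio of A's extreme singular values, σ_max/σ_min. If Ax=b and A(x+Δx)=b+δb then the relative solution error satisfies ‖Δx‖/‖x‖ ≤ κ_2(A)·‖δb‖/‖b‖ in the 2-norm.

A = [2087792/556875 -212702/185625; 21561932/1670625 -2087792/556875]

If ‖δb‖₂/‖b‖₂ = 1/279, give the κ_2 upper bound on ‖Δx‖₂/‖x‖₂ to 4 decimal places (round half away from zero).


AᵀA = [806634864784/4465580625 -78421643104/1488526875; -78421643104/1488526875 7625687524/496175625]; tr = 1400425684/7144929, det = 3841600/7144929
char-poly roots: 196 and 19600/7144929
so κ_2 = √(196 / (19600/7144929)) = 267.3000
perturbation bound = 267.3000·1/279 = 0.9581

0.9581


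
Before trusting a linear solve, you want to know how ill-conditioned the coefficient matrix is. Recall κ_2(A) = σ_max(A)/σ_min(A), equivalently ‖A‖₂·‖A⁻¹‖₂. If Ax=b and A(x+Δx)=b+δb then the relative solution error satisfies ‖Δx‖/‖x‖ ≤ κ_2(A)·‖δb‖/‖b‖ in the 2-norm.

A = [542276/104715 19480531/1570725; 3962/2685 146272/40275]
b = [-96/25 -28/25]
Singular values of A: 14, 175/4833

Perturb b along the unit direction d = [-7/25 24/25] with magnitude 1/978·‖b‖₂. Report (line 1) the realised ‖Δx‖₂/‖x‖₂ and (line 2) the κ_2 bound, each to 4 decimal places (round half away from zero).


from the listed singular values, σ₁ = 14, σ_n = 175/4833
condition number: 14 ÷ (175/4833) = 386.6400
bound on ‖Δx‖/‖x‖: κ·ε = 386.6400·1/978 = 0.3953
solve Ax = b  →  x = [-0.1099 -0.2637]
‖b‖₂ = 4.0000 and ‖x‖₂ = 0.2857
re-solving with b+δb shifts x by Δx of norm 0.1130
relative error = 0.3953
tightness: 0.3953 against a bound of 0.3953; the bound is attained (ratio 1)

0.3953
0.3953
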